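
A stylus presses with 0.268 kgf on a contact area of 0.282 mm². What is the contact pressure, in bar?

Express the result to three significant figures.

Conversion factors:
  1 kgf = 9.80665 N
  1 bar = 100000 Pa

0.268 kgf × 9.80665 = 2.62818 N
0.282 mm² × 10⁻⁶ = 2.82×10⁻⁷ m²
P = F / A = 2.62818 N / 2.82×10⁻⁷ m² = 9.31979×10⁶ Pa
9.31979×10⁶ Pa ÷ (100000 Pa/bar) = 93.1979 bar

93.2 bar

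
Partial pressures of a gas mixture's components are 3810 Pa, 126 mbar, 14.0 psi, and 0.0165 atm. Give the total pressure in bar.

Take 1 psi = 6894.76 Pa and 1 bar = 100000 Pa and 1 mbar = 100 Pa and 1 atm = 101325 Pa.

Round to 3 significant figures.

1.15 bar

3810 Pa (already Pa)
126 mbar × 100 = 12600 Pa
14.0 psi × 6894.76 = 96526.6 Pa
0.0165 atm × 101325 = 1671.86 Pa
Combined: 3810 + 12600 + 96526.6 + 1671.86 = 114608 Pa
In bar: 114608 / 100000 = 1.14608 bar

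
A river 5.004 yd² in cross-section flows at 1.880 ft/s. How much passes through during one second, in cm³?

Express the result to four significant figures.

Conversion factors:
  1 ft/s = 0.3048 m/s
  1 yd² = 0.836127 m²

1.880 ft/s × 0.3048 → 0.573024 m/s
5.004 yd² × 0.836127 → 4.18398 m²
V = v × A × t = 0.573024 m/s × 4.18398 m² × 1 s = 2.39752 m³
2.39752 m³ ÷ (10⁻⁶ m³/cm³) = 2.39752×10⁶ cm³

2.398×10⁶ cm³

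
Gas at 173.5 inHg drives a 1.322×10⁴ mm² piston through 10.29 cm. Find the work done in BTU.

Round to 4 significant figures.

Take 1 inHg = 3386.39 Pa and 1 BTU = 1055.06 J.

0.7575 BTU

173.5 inHg → 587539 Pa
1.322×10⁴ mm² → 0.01322 m²
F = P × A = 587539 × 0.01322 = 7767.27 N
10.29 cm → 0.1029 m
W = F × d = 7767.27 × 0.1029 = 799.252 J
In BTU: 799.252 / 1055.06 = 0.757542 BTU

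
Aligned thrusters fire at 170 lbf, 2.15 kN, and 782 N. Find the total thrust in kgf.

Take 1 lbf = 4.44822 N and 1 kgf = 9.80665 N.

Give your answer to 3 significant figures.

376 kgf

170 lbf × 4.44822 = 756.197 N
2.15 kN × 1000 = 2150 N
782 N (already N)
Sum: 756.197 + 2150 + 782 = 3688.2 N
In kgf: 3688.2 / 9.80665 = 376.092 kgf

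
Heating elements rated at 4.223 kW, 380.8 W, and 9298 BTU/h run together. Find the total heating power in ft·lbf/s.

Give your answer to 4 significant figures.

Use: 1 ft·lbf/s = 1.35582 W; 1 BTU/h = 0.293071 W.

5405 ft·lbf/s

4.223 kW × 1000 → 4223 W
380.8 W (already W)
9298 BTU/h × 0.293071 → 2724.97 W
Combined: 4223 + 380.8 + 2724.97 = 7328.77 W
In ft·lbf/s: 7328.77 / 1.35582 = 5405.42 ft·lbf/s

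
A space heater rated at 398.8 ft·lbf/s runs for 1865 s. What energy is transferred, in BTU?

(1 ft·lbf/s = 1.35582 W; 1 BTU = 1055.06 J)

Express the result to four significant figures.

955.8 BTU

398.8 ft·lbf/s × 1.35582 = 540.701 W
E = P × t = 540.701 W × 1865 s = 1.00841×10⁶ J
1.00841×10⁶ J ÷ (1055.06 J/BTU) = 955.785 BTU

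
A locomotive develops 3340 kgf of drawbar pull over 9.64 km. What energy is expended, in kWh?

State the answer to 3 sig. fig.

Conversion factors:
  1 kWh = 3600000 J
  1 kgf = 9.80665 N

87.7 kWh

3340 kgf × 9.80665 → 32754.2 N
9.64 km × 1000 → 9640 m
W = F × d = 32754.2 N × 9640 m = 3.1575×10⁸ J
3.1575×10⁸ J ÷ (3600000 J/kWh) = 87.7083 kWh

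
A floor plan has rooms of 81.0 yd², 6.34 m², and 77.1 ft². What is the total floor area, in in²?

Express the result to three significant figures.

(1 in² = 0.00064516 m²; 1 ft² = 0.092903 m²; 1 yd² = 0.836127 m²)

81.0 yd² × 0.836127 = 67.7263 m²
6.34 m² (already m²)
77.1 ft² × 0.092903 = 7.16282 m²
Sum: 67.7263 + 6.34 + 7.16282 = 81.2291 m²
In in²: 81.2291 / 0.00064516 = 125905 in²

1.26×10⁵ in²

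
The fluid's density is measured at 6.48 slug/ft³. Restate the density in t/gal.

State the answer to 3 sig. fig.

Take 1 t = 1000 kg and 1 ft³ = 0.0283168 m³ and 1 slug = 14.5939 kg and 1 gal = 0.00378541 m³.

0.0126 t/gal

6.48 slug/ft³ × 14.5939 kg/slug ÷ 0.0283168 m³/ft³ = 3339.66 kg/m³
3339.66 kg/m³ ÷ 1000 kg/t × 0.00378541 m³/gal = 0.012642 t/gal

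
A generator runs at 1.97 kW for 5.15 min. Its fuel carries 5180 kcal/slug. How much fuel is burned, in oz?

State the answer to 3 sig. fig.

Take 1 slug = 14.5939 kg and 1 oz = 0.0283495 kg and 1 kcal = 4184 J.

14.5 oz

1.97 kW → 1970 W
5.15 min → 309 s
E = P × t = 1970 × 309 = 608730 J
5180 kcal/slug → 1.48508×10⁶ J/kg
m = E / e_s = 608730 / 1.48508×10⁶ = 0.409897 kg
In oz: 0.409897 / 0.0283495 = 14.4587 oz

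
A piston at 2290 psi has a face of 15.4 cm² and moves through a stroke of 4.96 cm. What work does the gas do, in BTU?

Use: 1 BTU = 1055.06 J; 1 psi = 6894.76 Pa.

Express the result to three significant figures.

2290 psi → 1.5789×10⁷ Pa
15.4 cm² → 0.00154 m²
F = P × A = 1.5789×10⁷ × 0.00154 = 24315.1 N
4.96 cm → 0.0496 m
W = F × d = 24315.1 × 0.0496 = 1206.03 J
In BTU: 1206.03 / 1055.06 = 1.14309 BTU

1.14 BTU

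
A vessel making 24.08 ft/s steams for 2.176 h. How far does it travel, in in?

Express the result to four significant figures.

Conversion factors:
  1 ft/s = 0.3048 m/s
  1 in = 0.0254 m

24.08 ft/s × 0.3048 = 7.33958 m/s
2.176 h × 3600 = 7833.6 s
d = v × t = 7.33958 m/s × 7833.6 s = 57495.3 m
57495.3 m ÷ (0.0254 m/in) = 2.26359×10⁶ in

2.264×10⁶ in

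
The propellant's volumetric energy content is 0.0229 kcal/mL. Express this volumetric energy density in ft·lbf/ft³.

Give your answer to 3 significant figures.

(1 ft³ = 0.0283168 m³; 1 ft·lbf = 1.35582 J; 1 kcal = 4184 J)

0.0229 kcal/mL × 4184 J/kcal ÷ 10⁻⁶ m³/mL = 9.58136×10⁷ J/m³
9.58136×10⁷ J/m³ ÷ 1.35582 J/ft·lbf × 0.0283168 m³/ft³ = 2.0011×10⁶ ft·lbf/ft³

2.00×10⁶ ft·lbf/ft³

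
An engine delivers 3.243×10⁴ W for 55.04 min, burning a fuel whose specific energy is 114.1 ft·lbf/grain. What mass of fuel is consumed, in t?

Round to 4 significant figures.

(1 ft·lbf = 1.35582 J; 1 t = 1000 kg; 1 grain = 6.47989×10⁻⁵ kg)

55.04 min → 3302.4 s
E = P × t = 32430 × 3302.4 = 1.07097×10⁸ J
114.1 ft·lbf/grain → 2.38737×10⁶ J/kg
m = E / e_s = 1.07097×10⁸ / 2.38737×10⁶ = 44.8598 kg
In t: 44.8598 / 1000 = 0.0448598 t

0.04486 t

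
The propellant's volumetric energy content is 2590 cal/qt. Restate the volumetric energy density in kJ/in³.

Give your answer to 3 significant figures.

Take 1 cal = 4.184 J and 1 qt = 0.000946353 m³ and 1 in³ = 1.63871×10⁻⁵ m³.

0.188 kJ/in³

2590 cal/qt × 4.184 J/cal ÷ 0.000946353 m³/qt = 1.14509×10⁷ J/m³
1.14509×10⁷ J/m³ ÷ 1000 J/kJ × 1.63871×10⁻⁵ m³/in³ = 0.187647 kJ/in³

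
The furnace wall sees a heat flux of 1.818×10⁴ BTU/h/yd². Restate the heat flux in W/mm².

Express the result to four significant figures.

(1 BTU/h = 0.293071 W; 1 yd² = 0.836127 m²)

0.006372 W/mm²

1.818×10⁴ BTU/h/yd² × 0.293071 W/BTU/h ÷ 0.836127 m²/yd² = 6372.27 W/m²
6372.27 W/m² × 10⁻⁶ m²/mm² = 0.00637227 W/mm²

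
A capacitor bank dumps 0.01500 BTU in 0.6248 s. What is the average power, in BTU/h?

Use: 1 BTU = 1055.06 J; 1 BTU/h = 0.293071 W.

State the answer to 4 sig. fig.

86.43 BTU/h

0.01500 BTU × 1055.06 → 15.8259 J
P = E / t = 15.8259 J / 0.6248 s = 25.3295 W
25.3295 W ÷ (0.293071 W/BTU/h) = 86.4279 BTU/h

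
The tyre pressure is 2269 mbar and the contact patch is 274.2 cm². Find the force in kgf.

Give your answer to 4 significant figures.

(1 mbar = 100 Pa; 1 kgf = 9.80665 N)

2269 mbar × 100 = 226900 Pa
274.2 cm² × 0.0001 = 0.02742 m²
F = P × A = 226900 Pa × 0.02742 m² = 6221.6 N
6221.6 N ÷ (9.80665 N/kgf) = 634.427 kgf

634.4 kgf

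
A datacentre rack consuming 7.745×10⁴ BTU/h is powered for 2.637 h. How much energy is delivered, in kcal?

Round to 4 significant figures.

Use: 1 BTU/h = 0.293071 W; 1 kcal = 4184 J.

7.745×10⁴ BTU/h × 0.293071 → 22698.3 W
2.637 h × 3600 → 9493.2 s
E = P × t = 22698.3 W × 9493.2 s = 2.1548×10⁸ J
2.1548×10⁸ J ÷ (4184 J/kcal) = 51501 kcal

5.150×10⁴ kcal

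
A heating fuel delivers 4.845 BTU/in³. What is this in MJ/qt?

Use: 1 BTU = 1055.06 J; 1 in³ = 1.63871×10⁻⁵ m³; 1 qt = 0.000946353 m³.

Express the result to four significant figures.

4.845 BTU/in³ × 1055.06 J/BTU ÷ 1.63871×10⁻⁵ m³/in³ = 3.11938×10⁸ J/m³
3.11938×10⁸ J/m³ ÷ 1000000 J/MJ × 0.000946353 m³/qt = 0.295203 MJ/qt

0.2952 MJ/qt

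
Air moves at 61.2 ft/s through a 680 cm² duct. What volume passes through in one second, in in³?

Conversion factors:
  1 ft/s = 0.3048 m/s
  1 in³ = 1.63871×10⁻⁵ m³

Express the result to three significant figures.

7.74×10⁴ in³

61.2 ft/s × 0.3048 → 18.6538 m/s
680 cm² × 0.0001 → 0.068 m²
V = v × A × t = 18.6538 m/s × 0.068 m² × 1 s = 1.26846 m³
1.26846 m³ ÷ (1.63871×10⁻⁵ m³/in³) = 77406 in³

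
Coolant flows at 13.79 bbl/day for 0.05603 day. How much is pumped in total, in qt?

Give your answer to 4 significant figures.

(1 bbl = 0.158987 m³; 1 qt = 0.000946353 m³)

13.79 bbl/day → 2.53754×10⁻⁵ m³/s
0.05603 day → 4840.99 s
V = Q × t = 2.53754×10⁻⁵ × 4840.99 = 0.122842 m³
In qt: 0.122842 / 0.000946353 = 129.806 qt

129.8 qt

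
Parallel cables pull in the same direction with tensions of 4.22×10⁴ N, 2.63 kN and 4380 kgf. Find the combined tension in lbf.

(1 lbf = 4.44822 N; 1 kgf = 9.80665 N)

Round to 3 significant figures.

4.22×10⁴ N (already N)
2.63 kN × 1000 = 2630 N
4380 kgf × 9.80665 = 42953.1 N
Total: 42200 + 2630 + 42953.1 = 87783.1 N
In lbf: 87783.1 / 4.44822 = 19734.4 lbf

1.97×10⁴ lbf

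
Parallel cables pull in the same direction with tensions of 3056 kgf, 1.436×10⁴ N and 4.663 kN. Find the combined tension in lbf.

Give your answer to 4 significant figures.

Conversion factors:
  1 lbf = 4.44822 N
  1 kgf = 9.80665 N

1.101×10⁴ lbf

3056 kgf × 9.80665 = 29969.1 N
1.436×10⁴ N (already N)
4.663 kN × 1000 = 4663 N
Total: 29969.1 + 14360 + 4663 = 48992.1 N
In lbf: 48992.1 / 4.44822 = 11013.9 lbf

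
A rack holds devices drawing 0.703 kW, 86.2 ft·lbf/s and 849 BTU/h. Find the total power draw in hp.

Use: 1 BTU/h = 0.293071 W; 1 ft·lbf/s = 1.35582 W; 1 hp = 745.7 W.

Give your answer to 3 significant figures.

1.43 hp

0.703 kW × 1000 = 703 W
86.2 ft·lbf/s × 1.35582 = 116.872 W
849 BTU/h × 0.293071 = 248.817 W
Total: 703 + 116.872 + 248.817 = 1068.69 W
In hp: 1068.69 / 745.7 = 1.43314 hp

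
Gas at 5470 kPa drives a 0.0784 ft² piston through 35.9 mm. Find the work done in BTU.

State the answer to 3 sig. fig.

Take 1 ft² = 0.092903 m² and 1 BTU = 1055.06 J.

5470 kPa → 5.47×10⁶ Pa
0.0784 ft² → 0.0072836 m²
F = P × A = 5.47×10⁶ × 0.0072836 = 39841.3 N
35.9 mm → 0.0359 m
W = F × d = 39841.3 × 0.0359 = 1430.3 J
In BTU: 1430.3 / 1055.06 = 1.35566 BTU

1.36 BTU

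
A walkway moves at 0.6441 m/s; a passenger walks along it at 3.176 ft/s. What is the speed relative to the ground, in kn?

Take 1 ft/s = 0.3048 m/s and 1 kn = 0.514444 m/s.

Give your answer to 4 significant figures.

3.134 kn

0.6441 m/s (already m/s)
3.176 ft/s × 0.3048 = 0.968045 m/s
Combined: 0.6441 + 0.968045 = 1.61214 m/s
In kn: 1.61214 / 0.514444 = 3.13375 kn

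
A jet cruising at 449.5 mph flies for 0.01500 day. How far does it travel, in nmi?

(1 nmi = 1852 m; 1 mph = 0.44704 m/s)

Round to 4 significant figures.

140.6 nmi

449.5 mph × 0.44704 = 200.944 m/s
0.01500 day × 86400 = 1296 s
d = v × t = 200.944 m/s × 1296 s = 260423 m
260423 m ÷ (1852 m/nmi) = 140.617 nmi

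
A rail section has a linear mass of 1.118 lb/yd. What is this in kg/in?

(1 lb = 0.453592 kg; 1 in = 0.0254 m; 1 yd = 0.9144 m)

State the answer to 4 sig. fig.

0.01409 kg/in

1.118 lb/yd × 0.453592 kg/lb ÷ 0.9144 m/yd = 0.554589 kg/m
0.554589 kg/m × 0.0254 m/in = 0.0140866 kg/in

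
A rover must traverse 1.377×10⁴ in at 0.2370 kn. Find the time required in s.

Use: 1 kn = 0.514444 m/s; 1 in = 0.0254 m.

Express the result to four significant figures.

2869 s

1.377×10⁴ in × 0.0254 → 349.758 m
0.2370 kn × 0.514444 → 0.121923 m/s
t = d / v = 349.758 m / 0.121923 m/s = 2868.68 s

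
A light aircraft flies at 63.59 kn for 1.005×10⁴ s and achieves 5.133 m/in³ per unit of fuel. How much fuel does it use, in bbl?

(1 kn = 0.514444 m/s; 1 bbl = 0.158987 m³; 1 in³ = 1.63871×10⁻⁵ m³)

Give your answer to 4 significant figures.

63.59 kn → 32.7135 m/s
d = v × t = 32.7135 × 10050 = 328771 m
5.133 m/in³ → 313234 m/m³
V = d / (distance per unit fuel) = 328771 / 313234 = 1.0496 m³
In bbl: 1.0496 / 0.158987 = 6.6018 bbl

6.602 bbl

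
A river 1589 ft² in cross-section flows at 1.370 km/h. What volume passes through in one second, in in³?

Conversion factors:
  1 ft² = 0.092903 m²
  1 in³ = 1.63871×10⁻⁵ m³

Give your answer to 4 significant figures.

1.370 km/h × (1/3.6) → 0.380556 m/s
1589 ft² × 0.092903 → 147.623 m²
V = v × A × t = 0.380556 m/s × 147.623 m² × 1 s = 56.1788 m³
56.1788 m³ ÷ (1.63871×10⁻⁵ m³/in³) = 3.42823×10⁶ in³

3.428×10⁶ in³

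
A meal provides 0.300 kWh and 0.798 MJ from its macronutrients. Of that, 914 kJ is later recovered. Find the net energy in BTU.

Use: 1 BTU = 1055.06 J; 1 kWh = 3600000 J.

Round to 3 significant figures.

0.300 kWh × 3600000 → 1.08×10⁶ J
0.798 MJ × 1000000 → 798000 J
914 kJ × 1000 → 914000 J
Sum: 1.08×10⁶ + 798000 − 914000 = 964000 J
In BTU: 964000 / 1055.06 = 913.692 BTU

914 BTU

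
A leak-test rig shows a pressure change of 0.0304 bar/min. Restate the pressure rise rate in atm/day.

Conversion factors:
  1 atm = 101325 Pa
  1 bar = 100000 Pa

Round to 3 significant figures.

43.2 atm/day

0.0304 bar/min × 100000 Pa/bar ÷ 60 s/min = 50.6667 Pa/s
50.6667 Pa/s ÷ 101325 Pa/atm × 86400 s/day = 43.2036 atm/day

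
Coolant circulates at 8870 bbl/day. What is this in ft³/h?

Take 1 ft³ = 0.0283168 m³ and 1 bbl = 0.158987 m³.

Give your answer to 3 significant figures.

2080 ft³/h

8870 bbl/day × 0.158987 m³/bbl ÷ 86400 s/day = 0.0163219 m³/s
0.0163219 m³/s ÷ 0.0283168 m³/ft³ × 3600 s/h = 2075.05 ft³/h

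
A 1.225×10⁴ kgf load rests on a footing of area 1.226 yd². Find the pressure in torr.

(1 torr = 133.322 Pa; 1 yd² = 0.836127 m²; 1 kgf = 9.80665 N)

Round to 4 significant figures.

879.0 torr

1.225×10⁴ kgf × 9.80665 = 120131 N
1.226 yd² × 0.836127 = 1.02509 m²
P = F / A = 120131 N / 1.02509 m² = 117191 Pa
117191 Pa ÷ (133.322 Pa/torr) = 879.007 torr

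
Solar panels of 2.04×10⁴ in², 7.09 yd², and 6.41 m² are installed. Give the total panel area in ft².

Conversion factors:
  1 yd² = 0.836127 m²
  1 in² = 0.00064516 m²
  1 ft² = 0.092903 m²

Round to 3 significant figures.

274 ft²

2.04×10⁴ in² × 0.00064516 = 13.1613 m²
7.09 yd² × 0.836127 = 5.92814 m²
6.41 m² (already m²)
Combined: 13.1613 + 5.92814 + 6.41 = 25.4994 m²
In ft²: 25.4994 / 0.092903 = 274.473 ft²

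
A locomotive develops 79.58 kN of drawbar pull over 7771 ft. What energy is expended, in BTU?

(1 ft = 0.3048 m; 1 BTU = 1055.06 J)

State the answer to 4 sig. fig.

79.58 kN × 1000 → 79580 N
7771 ft × 0.3048 → 2368.6 m
W = F × d = 79580 N × 2368.6 m = 1.88493×10⁸ J
1.88493×10⁸ J ÷ (1055.06 J/BTU) = 178656 BTU

1.787×10⁵ BTU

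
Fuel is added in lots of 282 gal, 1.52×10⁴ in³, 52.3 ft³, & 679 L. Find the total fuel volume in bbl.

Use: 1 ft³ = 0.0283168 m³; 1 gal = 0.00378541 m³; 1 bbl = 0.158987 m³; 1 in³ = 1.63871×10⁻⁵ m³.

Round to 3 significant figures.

282 gal × 0.00378541 = 1.06749 m³
1.52×10⁴ in³ × 1.63871×10⁻⁵ = 0.249084 m³
52.3 ft³ × 0.0283168 = 1.48097 m³
679 L × 0.001 = 0.679 m³
Sum: 1.06749 + 0.249084 + 1.48097 + 0.679 = 3.47654 m³
In bbl: 3.47654 / 0.158987 = 21.8668 bbl

21.9 bbl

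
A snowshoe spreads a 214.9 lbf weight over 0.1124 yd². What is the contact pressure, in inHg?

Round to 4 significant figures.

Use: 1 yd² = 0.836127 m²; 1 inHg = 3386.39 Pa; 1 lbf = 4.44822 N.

3.004 inHg

214.9 lbf × 4.44822 → 955.922 N
0.1124 yd² × 0.836127 → 0.0939807 m²
P = F / A = 955.922 N / 0.0939807 m² = 10171.5 Pa
10171.5 Pa ÷ (3386.39 Pa/inHg) = 3.00364 inHg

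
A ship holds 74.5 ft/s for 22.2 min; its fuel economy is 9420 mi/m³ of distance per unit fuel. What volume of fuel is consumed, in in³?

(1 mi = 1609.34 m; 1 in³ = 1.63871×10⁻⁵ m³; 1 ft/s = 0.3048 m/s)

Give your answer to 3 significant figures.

74.5 ft/s → 22.7076 m/s
22.2 min → 1332 s
d = v × t = 22.7076 × 1332 = 30246.5 m
9420 mi/m³ → 1.516×10⁷ m/m³
V = d / (distance per unit fuel) = 30246.5 / 1.516×10⁷ = 0.00199515 m³
In in³: 0.00199515 / 1.63871×10⁻⁵ = 121.751 in³

122 in³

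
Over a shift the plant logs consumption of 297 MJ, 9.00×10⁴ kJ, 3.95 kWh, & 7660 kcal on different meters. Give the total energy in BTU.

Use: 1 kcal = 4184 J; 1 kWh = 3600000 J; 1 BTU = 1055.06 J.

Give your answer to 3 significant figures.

4.11×10⁵ BTU

297 MJ × 1000000 → 2.97×10⁸ J
9.00×10⁴ kJ × 1000 → 9×10⁷ J
3.95 kWh × 3600000 → 1.422×10⁷ J
7660 kcal × 4184 → 3.20494×10⁷ J
Total: 2.97×10⁸ + 9×10⁷ + 1.422×10⁷ + 3.20494×10⁷ = 4.33269×10⁸ J
In BTU: 4.33269×10⁸ / 1055.06 = 410658 BTU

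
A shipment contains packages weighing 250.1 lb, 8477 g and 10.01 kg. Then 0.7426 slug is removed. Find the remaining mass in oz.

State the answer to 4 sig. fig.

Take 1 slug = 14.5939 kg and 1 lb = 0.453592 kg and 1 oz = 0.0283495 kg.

250.1 lb × 0.453592 = 113.443 kg
8477 g × 0.001 = 8.477 kg
10.01 kg (already kg)
0.7426 slug × 14.5939 = 10.8374 kg
Result: 113.443 + 8.477 + 10.01 − 10.8374 = 121.093 kg
In oz: 121.093 / 0.0283495 = 4271.43 oz

4271 oz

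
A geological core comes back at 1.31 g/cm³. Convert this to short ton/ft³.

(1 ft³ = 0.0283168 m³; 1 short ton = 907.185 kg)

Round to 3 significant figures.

0.0409 short ton/ft³

1.31 g/cm³ × 0.001 kg/g ÷ 10⁻⁶ m³/cm³ = 1310 kg/m³
1310 kg/m³ ÷ 907.185 kg/short ton × 0.0283168 m³/ft³ = 0.0408902 short ton/ft³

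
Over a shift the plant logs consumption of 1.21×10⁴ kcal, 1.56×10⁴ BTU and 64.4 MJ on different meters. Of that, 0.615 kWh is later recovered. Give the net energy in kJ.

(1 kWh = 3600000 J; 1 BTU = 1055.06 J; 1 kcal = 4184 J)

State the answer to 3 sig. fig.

1.29×10⁵ kJ

1.21×10⁴ kcal × 4184 = 5.06264×10⁷ J
1.56×10⁴ BTU × 1055.06 = 1.64589×10⁷ J
64.4 MJ × 1000000 = 6.44×10⁷ J
0.615 kWh × 3600000 = 2.214×10⁶ J
Sum: 5.06264×10⁷ + 1.64589×10⁷ + 6.44×10⁷ − 2.214×10⁶ = 1.29271×10⁸ J
In kJ: 1.29271×10⁸ / 1000 = 129271 kJ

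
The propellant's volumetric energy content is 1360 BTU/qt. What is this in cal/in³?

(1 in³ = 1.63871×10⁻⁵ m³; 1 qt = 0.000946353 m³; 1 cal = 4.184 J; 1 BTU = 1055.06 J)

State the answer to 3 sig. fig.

1360 BTU/qt × 1055.06 J/BTU ÷ 0.000946353 m³/qt = 1.51622×10⁹ J/m³
1.51622×10⁹ J/m³ ÷ 4.184 J/cal × 1.63871×10⁻⁵ m³/in³ = 5938.44 cal/in³

5940 cal/in³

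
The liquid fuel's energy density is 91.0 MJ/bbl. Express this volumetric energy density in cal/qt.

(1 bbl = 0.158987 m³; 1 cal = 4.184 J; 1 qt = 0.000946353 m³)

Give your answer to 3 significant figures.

1.29×10⁵ cal/qt

91.0 MJ/bbl × 1000000 J/MJ ÷ 0.158987 m³/bbl = 5.72374×10⁸ J/m³
5.72374×10⁸ J/m³ ÷ 4.184 J/cal × 0.000946353 m³/qt = 129462 cal/qt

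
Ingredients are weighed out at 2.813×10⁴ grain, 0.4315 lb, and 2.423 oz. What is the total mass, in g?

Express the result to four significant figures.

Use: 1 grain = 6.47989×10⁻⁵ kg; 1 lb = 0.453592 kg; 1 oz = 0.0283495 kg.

2.813×10⁴ grain × 6.47989×10⁻⁵ → 1.82279 kg
0.4315 lb × 0.453592 → 0.195725 kg
2.423 oz × 0.0283495 → 0.0686908 kg
Total: 1.82279 + 0.195725 + 0.0686908 = 2.08721 kg
In g: 2.08721 / 0.001 = 2087.21 g

2087 g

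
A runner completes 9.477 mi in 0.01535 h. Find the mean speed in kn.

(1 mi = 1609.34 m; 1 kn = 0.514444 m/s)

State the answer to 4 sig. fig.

536.5 kn

9.477 mi × 1609.34 → 15251.7 m
0.01535 h × 3600 → 55.26 s
v = d / t = 15251.7 m / 55.26 s = 275.999 m/s
275.999 m/s ÷ (0.514444 m/s/kn) = 536.5 kn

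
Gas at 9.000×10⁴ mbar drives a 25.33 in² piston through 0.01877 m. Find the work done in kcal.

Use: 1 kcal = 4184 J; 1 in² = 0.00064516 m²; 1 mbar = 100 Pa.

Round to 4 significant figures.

0.6598 kcal

9.000×10⁴ mbar → 9×10⁶ Pa
25.33 in² → 0.0163419 m²
F = P × A = 9×10⁶ × 0.0163419 = 147077 N
W = F × d = 147077 × 0.01877 = 2760.64 J
In kcal: 2760.64 / 4184 = 0.659809 kcal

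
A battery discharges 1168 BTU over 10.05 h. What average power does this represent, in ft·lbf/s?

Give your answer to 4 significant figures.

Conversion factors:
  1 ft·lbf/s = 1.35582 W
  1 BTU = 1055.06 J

25.12 ft·lbf/s

1168 BTU × 1055.06 → 1.23231×10⁶ J
10.05 h × 3600 → 36180 s
P = E / t = 1.23231×10⁶ J / 36180 s = 34.0605 W
34.0605 W ÷ (1.35582 W/ft·lbf/s) = 25.1217 ft·lbf/s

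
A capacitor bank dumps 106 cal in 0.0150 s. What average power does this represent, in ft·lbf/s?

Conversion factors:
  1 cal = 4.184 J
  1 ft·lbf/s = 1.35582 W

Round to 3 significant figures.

106 cal × 4.184 → 443.504 J
P = E / t = 443.504 J / 0.015 s = 29566.9 W
29566.9 W ÷ (1.35582 W/ft·lbf/s) = 21807.4 ft·lbf/s

2.18×10⁴ ft·lbf/s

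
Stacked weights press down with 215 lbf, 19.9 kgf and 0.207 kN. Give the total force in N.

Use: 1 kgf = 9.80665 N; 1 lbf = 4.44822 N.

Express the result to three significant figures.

1360 N

215 lbf × 4.44822 → 956.367 N
19.9 kgf × 9.80665 → 195.152 N
0.207 kN × 1000 → 207 N
Combined: 956.367 + 195.152 + 207 = 1358.52 N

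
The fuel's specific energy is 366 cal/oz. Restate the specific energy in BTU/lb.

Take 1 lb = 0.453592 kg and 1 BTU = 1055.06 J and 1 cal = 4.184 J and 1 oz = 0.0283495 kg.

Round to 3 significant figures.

23.2 BTU/lb

366 cal/oz × 4.184 J/cal ÷ 0.0283495 kg/oz = 54016.6 J/kg
54016.6 J/kg ÷ 1055.06 J/BTU × 0.453592 kg/lb = 23.2228 BTU/lb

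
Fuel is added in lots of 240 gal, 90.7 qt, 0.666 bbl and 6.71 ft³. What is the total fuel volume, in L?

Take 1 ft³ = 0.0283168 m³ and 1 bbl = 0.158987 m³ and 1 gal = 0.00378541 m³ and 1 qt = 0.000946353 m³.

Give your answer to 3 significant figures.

240 gal × 0.00378541 = 0.908498 m³
90.7 qt × 0.000946353 = 0.0858342 m³
0.666 bbl × 0.158987 = 0.105885 m³
6.71 ft³ × 0.0283168 = 0.190006 m³
Combined: 0.908498 + 0.0858342 + 0.105885 + 0.190006 = 1.29022 m³
In L: 1.29022 / 0.001 = 1290.22 L

1290 L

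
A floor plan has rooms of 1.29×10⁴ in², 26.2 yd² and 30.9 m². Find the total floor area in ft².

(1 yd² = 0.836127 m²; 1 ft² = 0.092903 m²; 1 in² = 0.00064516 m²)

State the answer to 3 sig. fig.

1.29×10⁴ in² × 0.00064516 = 8.32256 m²
26.2 yd² × 0.836127 = 21.9065 m²
30.9 m² (already m²)
Combined: 8.32256 + 21.9065 + 30.9 = 61.1291 m²
In ft²: 61.1291 / 0.092903 = 657.988 ft²

658 ft²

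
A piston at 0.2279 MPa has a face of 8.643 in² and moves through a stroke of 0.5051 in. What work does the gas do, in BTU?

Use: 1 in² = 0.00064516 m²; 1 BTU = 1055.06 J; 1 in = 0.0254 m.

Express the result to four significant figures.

0.2279 MPa → 227900 Pa
8.643 in² → 0.00557612 m²
F = P × A = 227900 × 0.00557612 = 1270.8 N
0.5051 in → 0.0128295 m
W = F × d = 1270.8 × 0.0128295 = 16.3037 J
In BTU: 16.3037 / 1055.06 = 0.0154529 BTU

0.01545 BTU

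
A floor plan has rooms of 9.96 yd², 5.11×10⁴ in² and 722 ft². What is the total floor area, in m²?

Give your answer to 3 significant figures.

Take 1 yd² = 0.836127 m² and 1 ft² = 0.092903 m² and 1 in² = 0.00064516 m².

9.96 yd² × 0.836127 = 8.32782 m²
5.11×10⁴ in² × 0.00064516 = 32.9677 m²
722 ft² × 0.092903 = 67.076 m²
Combined: 8.32782 + 32.9677 + 67.076 = 108.372 m²

108 m²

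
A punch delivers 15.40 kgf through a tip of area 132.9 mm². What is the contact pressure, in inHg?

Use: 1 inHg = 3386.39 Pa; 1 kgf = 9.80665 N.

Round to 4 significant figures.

335.6 inHg

15.40 kgf × 9.80665 → 151.022 N
132.9 mm² × 10⁻⁶ → 1.329×10⁻⁴ m²
P = F / A = 151.022 N / 1.329×10⁻⁴ m² = 1.13636×10⁶ Pa
1.13636×10⁶ Pa ÷ (3386.39 Pa/inHg) = 335.567 inHg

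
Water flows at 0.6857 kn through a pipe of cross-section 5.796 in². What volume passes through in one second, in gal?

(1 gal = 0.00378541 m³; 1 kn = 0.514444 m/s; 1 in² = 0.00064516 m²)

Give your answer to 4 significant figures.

0.6857 kn × 0.514444 = 0.352754 m/s
5.796 in² × 0.00064516 = 0.00373935 m²
V = v × A × t = 0.352754 m/s × 0.00373935 m² × 1 s = 0.00131907 m³
0.00131907 m³ ÷ (0.00378541 m³/gal) = 0.348462 gal

0.3485 gal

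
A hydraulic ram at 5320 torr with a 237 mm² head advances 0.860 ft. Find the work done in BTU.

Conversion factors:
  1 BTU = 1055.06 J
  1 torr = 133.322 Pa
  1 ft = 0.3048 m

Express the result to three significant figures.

5320 torr → 709273 Pa
237 mm² → 2.37×10⁻⁴ m²
F = P × A = 709273 × 2.37×10⁻⁴ = 168.098 N
0.860 ft → 0.262128 m
W = F × d = 168.098 × 0.262128 = 44.0632 J
In BTU: 44.0632 / 1055.06 = 0.0417637 BTU

0.0418 BTU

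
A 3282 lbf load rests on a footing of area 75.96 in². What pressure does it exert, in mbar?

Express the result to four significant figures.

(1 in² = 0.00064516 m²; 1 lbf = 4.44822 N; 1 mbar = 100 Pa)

2979 mbar

3282 lbf × 4.44822 = 14599.1 N
75.96 in² × 0.00064516 = 0.0490064 m²
P = F / A = 14599.1 N / 0.0490064 m² = 297902 Pa
297902 Pa ÷ (100 Pa/mbar) = 2979.02 mbar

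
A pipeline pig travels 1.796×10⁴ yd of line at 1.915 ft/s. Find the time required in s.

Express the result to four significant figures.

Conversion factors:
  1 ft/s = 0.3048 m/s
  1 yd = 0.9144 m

2.814×10⁴ s

1.796×10⁴ yd × 0.9144 → 16422.6 m
1.915 ft/s × 0.3048 → 0.583692 m/s
t = d / v = 16422.6 m / 0.583692 m/s = 28135.7 s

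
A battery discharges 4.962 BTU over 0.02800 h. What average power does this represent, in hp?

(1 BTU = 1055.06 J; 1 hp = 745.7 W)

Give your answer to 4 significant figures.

0.06965 hp

4.962 BTU × 1055.06 = 5235.21 J
0.02800 h × 3600 = 100.8 s
P = E / t = 5235.21 J / 100.8 s = 51.9366 W
51.9366 W ÷ (745.7 W/hp) = 0.0696481 hp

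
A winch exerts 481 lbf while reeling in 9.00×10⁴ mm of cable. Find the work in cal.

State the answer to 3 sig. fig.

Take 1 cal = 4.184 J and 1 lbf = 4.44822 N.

481 lbf × 4.44822 → 2139.59 N
9.00×10⁴ mm × 0.001 → 90 m
W = F × d = 2139.59 N × 90 m = 192563 J
192563 J ÷ (4.184 J/cal) = 46023.7 cal

4.60×10⁴ cal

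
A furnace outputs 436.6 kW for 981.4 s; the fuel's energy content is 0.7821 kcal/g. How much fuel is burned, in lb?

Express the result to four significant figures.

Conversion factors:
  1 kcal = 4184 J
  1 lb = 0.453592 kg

436.6 kW → 436600 W
E = P × t = 436600 × 981.4 = 4.28479×10⁸ J
0.7821 kcal/g → 3.27231×10⁶ J/kg
m = E / e_s = 4.28479×10⁸ / 3.27231×10⁶ = 130.941 kg
In lb: 130.941 / 0.453592 = 288.676 lb

288.7 lb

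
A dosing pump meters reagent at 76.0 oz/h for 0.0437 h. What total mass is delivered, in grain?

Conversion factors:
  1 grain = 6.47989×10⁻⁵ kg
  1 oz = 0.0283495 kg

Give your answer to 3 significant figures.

1450 grain

76.0 oz/h → 5.98489×10⁻⁴ kg/s
0.0437 h → 157.32 s
m = ṁ × t = 5.98489×10⁻⁴ × 157.32 = 0.0941543 kg
In grain: 0.0941543 / 6.47989×10⁻⁵ = 1453.02 grain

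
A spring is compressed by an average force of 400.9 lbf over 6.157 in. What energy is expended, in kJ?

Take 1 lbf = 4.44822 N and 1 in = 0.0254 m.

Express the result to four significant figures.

0.2789 kJ

400.9 lbf × 4.44822 = 1783.29 N
6.157 in × 0.0254 = 0.156388 m
W = F × d = 1783.29 N × 0.156388 m = 278.885 J
278.885 J ÷ (1000 J/kJ) = 0.278885 kJ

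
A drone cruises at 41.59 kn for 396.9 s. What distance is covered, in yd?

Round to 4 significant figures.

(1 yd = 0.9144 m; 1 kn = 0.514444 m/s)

9287 yd

41.59 kn × 0.514444 = 21.3957 m/s
d = v × t = 21.3957 m/s × 396.9 s = 8491.95 m
8491.95 m ÷ (0.9144 m/yd) = 9286.91 yd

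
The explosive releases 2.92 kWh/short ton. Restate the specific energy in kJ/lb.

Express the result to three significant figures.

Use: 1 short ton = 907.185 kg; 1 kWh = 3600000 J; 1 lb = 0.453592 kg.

5.26 kJ/lb

2.92 kWh/short ton × 3600000 J/kWh ÷ 907.185 kg/short ton = 11587.5 J/kg
11587.5 J/kg ÷ 1000 J/kJ × 0.453592 kg/lb = 5.256 kJ/lb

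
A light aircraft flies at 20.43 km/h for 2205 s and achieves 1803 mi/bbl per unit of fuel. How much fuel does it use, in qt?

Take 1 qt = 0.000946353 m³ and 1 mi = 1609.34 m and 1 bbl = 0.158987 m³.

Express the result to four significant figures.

0.7245 qt

20.43 km/h → 5.675 m/s
d = v × t = 5.675 × 2205 = 12513.4 m
1803 mi/bbl → 1.82508×10⁷ m/m³
V = d / (distance per unit fuel) = 12513.4 / 1.82508×10⁷ = 6.85636×10⁻⁴ m³
In qt: 6.85636×10⁻⁴ / 0.000946353 = 0.724503 qt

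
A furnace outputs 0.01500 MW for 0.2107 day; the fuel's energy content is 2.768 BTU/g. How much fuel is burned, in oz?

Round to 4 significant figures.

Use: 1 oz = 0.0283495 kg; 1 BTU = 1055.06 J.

0.01500 MW → 15000 W
0.2107 day → 18204.5 s
E = P × t = 15000 × 18204.5 = 2.73068×10⁸ J
2.768 BTU/g → 2.92041×10⁶ J/kg
m = E / e_s = 2.73068×10⁸ / 2.92041×10⁶ = 93.5033 kg
In oz: 93.5033 / 0.0283495 = 3298.23 oz

3298 oz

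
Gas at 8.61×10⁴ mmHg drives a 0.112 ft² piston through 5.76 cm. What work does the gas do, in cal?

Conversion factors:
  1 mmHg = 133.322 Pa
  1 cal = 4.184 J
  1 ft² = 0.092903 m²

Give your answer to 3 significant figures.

8.61×10⁴ mmHg → 1.1479×10⁷ Pa
0.112 ft² → 0.0104051 m²
F = P × A = 1.1479×10⁷ × 0.0104051 = 119440 N
5.76 cm → 0.0576 m
W = F × d = 119440 × 0.0576 = 6879.74 J
In cal: 6879.74 / 4.184 = 1644.3 cal

1640 cal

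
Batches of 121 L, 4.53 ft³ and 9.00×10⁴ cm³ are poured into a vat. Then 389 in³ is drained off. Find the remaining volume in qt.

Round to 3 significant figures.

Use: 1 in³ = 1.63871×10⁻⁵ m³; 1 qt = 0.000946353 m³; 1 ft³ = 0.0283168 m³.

121 L × 0.001 = 0.121 m³
4.53 ft³ × 0.0283168 = 0.128275 m³
9.00×10⁴ cm³ × 10⁻⁶ = 0.09 m³
389 in³ × 1.63871×10⁻⁵ = 0.00637458 m³
Net: 0.121 + 0.128275 + 0.09 − 0.00637458 = 0.3329 m³
In qt: 0.3329 / 0.000946353 = 351.771 qt

352 qt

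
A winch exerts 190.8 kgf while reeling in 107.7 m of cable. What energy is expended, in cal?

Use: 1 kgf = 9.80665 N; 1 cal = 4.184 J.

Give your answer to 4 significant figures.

4.816×10⁴ cal

190.8 kgf × 9.80665 → 1871.11 N
W = F × d = 1871.11 N × 107.7 m = 201519 J
201519 J ÷ (4.184 J/cal) = 48164.2 cal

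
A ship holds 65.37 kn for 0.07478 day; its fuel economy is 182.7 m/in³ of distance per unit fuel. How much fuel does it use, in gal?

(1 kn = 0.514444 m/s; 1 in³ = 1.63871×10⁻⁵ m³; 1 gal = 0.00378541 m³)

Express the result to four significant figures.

65.37 kn → 33.6292 m/s
0.07478 day → 6460.99 s
d = v × t = 33.6292 × 6460.99 = 217278 m
182.7 m/in³ → 1.1149×10⁷ m/m³
V = d / (distance per unit fuel) = 217278 / 1.1149×10⁷ = 0.0194886 m³
In gal: 0.0194886 / 0.00378541 = 5.14835 gal

5.148 gal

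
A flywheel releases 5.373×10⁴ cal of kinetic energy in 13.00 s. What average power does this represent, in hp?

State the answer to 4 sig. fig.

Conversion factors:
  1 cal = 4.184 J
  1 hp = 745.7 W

23.19 hp

5.373×10⁴ cal × 4.184 → 224806 J
P = E / t = 224806 J / 13 s = 17292.8 W
17292.8 W ÷ (745.7 W/hp) = 23.19 hp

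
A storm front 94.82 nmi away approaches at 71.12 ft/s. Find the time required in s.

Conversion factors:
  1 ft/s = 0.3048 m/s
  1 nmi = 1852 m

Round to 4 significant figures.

8101 s

94.82 nmi × 1852 = 175607 m
71.12 ft/s × 0.3048 = 21.6774 m/s
t = d / v = 175607 m / 21.6774 m/s = 8100.93 s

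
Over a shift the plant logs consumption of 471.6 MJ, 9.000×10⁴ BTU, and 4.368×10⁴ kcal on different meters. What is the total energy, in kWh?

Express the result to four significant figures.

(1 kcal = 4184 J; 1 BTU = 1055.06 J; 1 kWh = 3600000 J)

208.1 kWh

471.6 MJ × 1000000 = 4.716×10⁸ J
9.000×10⁴ BTU × 1055.06 = 9.49554×10⁷ J
4.368×10⁴ kcal × 4184 = 1.82757×10⁸ J
Total: 4.716×10⁸ + 9.49554×10⁷ + 1.82757×10⁸ = 7.49312×10⁸ J
In kWh: 7.49312×10⁸ / 3600000 = 208.142 kWh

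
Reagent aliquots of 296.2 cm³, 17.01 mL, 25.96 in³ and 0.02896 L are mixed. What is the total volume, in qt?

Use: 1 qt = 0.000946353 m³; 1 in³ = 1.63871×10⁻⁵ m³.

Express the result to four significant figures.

0.8111 qt

296.2 cm³ × 10⁻⁶ = 2.962×10⁻⁴ m³
17.01 mL × 10⁻⁶ = 1.701×10⁻⁵ m³
25.96 in³ × 1.63871×10⁻⁵ = 4.25409×10⁻⁴ m³
0.02896 L × 0.001 = 2.896×10⁻⁵ m³
Sum: 2.962×10⁻⁴ + 1.701×10⁻⁵ + 4.25409×10⁻⁴ + 2.896×10⁻⁵ = 7.67579×10⁻⁴ m³
In qt: 7.67579×10⁻⁴ / 0.000946353 = 0.811092 qt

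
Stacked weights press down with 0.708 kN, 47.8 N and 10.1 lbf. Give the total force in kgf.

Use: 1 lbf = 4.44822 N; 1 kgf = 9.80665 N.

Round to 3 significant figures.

0.708 kN × 1000 → 708 N
47.8 N (already N)
10.1 lbf × 4.44822 → 44.927 N
Sum: 708 + 47.8 + 44.927 = 800.727 N
In kgf: 800.727 / 9.80665 = 81.6514 kgf

81.7 kgf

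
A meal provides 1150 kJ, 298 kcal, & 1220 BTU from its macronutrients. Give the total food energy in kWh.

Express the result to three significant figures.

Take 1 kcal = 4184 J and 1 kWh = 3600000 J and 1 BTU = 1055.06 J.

1.02 kWh

1150 kJ × 1000 = 1.15×10⁶ J
298 kcal × 4184 = 1.24683×10⁶ J
1220 BTU × 1055.06 = 1.28717×10⁶ J
Sum: 1.15×10⁶ + 1.24683×10⁶ + 1.28717×10⁶ = 3.684×10⁶ J
In kWh: 3.684×10⁶ / 3600000 = 1.02333 kWh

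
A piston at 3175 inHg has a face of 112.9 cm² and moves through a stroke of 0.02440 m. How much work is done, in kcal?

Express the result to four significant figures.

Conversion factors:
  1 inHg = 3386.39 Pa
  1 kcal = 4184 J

3175 inHg → 1.07518×10⁷ Pa
112.9 cm² → 0.01129 m²
F = P × A = 1.07518×10⁷ × 0.01129 = 121388 N
W = F × d = 121388 × 0.0244 = 2961.87 J
In kcal: 2961.87 / 4184 = 0.707904 kcal

0.7079 kcal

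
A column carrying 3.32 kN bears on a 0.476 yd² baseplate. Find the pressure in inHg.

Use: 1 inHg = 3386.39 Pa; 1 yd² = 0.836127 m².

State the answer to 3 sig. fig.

3.32 kN × 1000 → 3320 N
0.476 yd² × 0.836127 → 0.397996 m²
P = F / A = 3320 N / 0.397996 m² = 8341.79 Pa
8341.79 Pa ÷ (3386.39 Pa/inHg) = 2.46333 inHg

2.46 inHg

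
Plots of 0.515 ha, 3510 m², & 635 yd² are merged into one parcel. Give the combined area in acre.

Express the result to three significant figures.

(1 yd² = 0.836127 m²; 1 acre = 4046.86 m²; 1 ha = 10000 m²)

0.515 ha × 10000 → 5150 m²
3510 m² (already m²)
635 yd² × 0.836127 → 530.941 m²
Total: 5150 + 3510 + 530.941 = 9190.94 m²
In acre: 9190.94 / 4046.86 = 2.27113 acre

2.27 acre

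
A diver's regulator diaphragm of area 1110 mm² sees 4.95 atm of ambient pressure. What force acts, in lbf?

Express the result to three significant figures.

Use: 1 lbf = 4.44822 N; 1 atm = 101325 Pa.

4.95 atm × 101325 = 501559 Pa
1110 mm² × 10⁻⁶ = 0.00111 m²
F = P × A = 501559 Pa × 0.00111 m² = 556.73 N
556.73 N ÷ (4.44822 N/lbf) = 125.158 lbf

125 lbf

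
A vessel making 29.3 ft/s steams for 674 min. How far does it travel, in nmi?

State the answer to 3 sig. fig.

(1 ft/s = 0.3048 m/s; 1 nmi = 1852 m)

29.3 ft/s × 0.3048 → 8.93064 m/s
674 min × 60 → 40440 s
d = v × t = 8.93064 m/s × 40440 s = 361155 m
361155 m ÷ (1852 m/nmi) = 195.008 nmi

195 nmi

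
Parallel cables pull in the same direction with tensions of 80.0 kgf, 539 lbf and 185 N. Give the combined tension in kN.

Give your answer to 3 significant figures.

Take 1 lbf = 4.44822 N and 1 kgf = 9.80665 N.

3.37 kN

80.0 kgf × 9.80665 → 784.532 N
539 lbf × 4.44822 → 2397.59 N
185 N (already N)
Total: 784.532 + 2397.59 + 185 = 3367.12 N
In kN: 3367.12 / 1000 = 3.36712 kN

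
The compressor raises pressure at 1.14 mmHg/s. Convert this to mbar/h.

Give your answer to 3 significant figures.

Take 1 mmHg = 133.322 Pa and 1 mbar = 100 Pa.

1.14 mmHg/s × 133.322 Pa/mmHg = 151.987 Pa/s
151.987 Pa/s ÷ 100 Pa/mbar × 3600 s/h = 5471.53 mbar/h

5470 mbar/h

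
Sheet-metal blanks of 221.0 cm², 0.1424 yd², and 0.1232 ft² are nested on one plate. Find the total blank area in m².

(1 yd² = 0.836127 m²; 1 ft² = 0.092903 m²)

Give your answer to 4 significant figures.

221.0 cm² × 0.0001 = 0.0221 m²
0.1424 yd² × 0.836127 = 0.119064 m²
0.1232 ft² × 0.092903 = 0.0114456 m²
Sum: 0.0221 + 0.119064 + 0.0114456 = 0.15261 m²

0.1526 m²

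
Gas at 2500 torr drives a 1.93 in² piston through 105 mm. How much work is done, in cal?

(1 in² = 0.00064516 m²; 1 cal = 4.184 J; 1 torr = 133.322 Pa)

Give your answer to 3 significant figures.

10.4 cal

2500 torr → 333305 Pa
1.93 in² → 0.00124516 m²
F = P × A = 333305 × 0.00124516 = 415.018 N
105 mm → 0.105 m
W = F × d = 415.018 × 0.105 = 43.5769 J
In cal: 43.5769 / 4.184 = 10.4151 cal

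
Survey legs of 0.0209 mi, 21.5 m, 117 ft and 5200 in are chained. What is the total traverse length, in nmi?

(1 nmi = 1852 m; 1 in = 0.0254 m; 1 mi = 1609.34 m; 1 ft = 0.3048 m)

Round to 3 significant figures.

0.0209 mi × 1609.34 = 33.6352 m
21.5 m (already m)
117 ft × 0.3048 = 35.6616 m
5200 in × 0.0254 = 132.08 m
Total: 33.6352 + 21.5 + 35.6616 + 132.08 = 222.877 m
In nmi: 222.877 / 1852 = 0.120344 nmi

0.120 nmi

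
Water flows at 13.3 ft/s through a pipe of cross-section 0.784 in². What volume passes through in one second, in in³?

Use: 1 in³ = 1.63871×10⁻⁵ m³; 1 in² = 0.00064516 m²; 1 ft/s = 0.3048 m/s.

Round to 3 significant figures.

125 in³

13.3 ft/s × 0.3048 → 4.05384 m/s
0.784 in² × 0.00064516 → 5.05805×10⁻⁴ m²
V = v × A × t = 4.05384 m/s × 5.05805×10⁻⁴ m² × 1 s = 0.00205045 m³
0.00205045 m³ ÷ (1.63871×10⁻⁵ m³/in³) = 125.126 in³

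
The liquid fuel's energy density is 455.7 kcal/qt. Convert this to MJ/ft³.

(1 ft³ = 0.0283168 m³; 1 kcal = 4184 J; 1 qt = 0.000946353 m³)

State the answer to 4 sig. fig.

455.7 kcal/qt × 4184 J/kcal ÷ 0.000946353 m³/qt = 2.01473×10⁹ J/m³
2.01473×10⁹ J/m³ ÷ 1000000 J/MJ × 0.0283168 m³/ft³ = 57.0507 MJ/ft³

57.05 MJ/ft³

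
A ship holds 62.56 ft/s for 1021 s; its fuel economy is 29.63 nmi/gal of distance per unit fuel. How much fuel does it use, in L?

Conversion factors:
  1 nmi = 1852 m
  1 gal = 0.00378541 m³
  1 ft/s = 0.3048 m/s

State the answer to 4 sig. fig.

1.343 L

62.56 ft/s → 19.0683 m/s
d = v × t = 19.0683 × 1021 = 19468.7 m
29.63 nmi/gal → 1.44964×10⁷ m/m³
V = d / (distance per unit fuel) = 19468.7 / 1.44964×10⁷ = 0.001343 m³
In L: 0.001343 / 0.001 = 1.343 L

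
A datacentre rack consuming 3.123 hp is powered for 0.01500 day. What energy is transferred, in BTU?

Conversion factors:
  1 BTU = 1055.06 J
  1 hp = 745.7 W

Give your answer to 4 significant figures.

2861 BTU

3.123 hp × 745.7 = 2328.82 W
0.01500 day × 86400 = 1296 s
E = P × t = 2328.82 W × 1296 s = 3.01815×10⁶ J
3.01815×10⁶ J ÷ (1055.06 J/BTU) = 2860.64 BTU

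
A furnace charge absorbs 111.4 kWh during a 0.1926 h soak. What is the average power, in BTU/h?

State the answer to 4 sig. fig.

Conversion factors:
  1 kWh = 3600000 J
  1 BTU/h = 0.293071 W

1.974×10⁶ BTU/h

111.4 kWh × 3600000 → 4.0104×10⁸ J
0.1926 h × 3600 → 693.36 s
P = E / t = 4.0104×10⁸ J / 693.36 s = 578401 W
578401 W ÷ (0.293071 W/BTU/h) = 1.97359×10⁶ BTU/h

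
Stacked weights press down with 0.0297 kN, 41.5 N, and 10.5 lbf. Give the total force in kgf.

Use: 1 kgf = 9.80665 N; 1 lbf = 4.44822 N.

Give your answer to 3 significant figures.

0.0297 kN × 1000 = 29.7 N
41.5 N (already N)
10.5 lbf × 4.44822 = 46.7063 N
Combined: 29.7 + 41.5 + 46.7063 = 117.906 N
In kgf: 117.906 / 9.80665 = 12.0231 kgf

12.0 kgf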